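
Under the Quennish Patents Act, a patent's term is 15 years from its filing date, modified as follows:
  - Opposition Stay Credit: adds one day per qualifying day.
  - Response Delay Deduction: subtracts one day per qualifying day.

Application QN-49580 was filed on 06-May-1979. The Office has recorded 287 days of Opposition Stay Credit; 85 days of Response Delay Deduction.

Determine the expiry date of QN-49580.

Base term: filing date + 15 years → 6 May 1994.
Opposition Stay Credit: +287 days → 17 February 1995.
Response Delay Deduction: −85 days → 24 November 1994.

1994-11-24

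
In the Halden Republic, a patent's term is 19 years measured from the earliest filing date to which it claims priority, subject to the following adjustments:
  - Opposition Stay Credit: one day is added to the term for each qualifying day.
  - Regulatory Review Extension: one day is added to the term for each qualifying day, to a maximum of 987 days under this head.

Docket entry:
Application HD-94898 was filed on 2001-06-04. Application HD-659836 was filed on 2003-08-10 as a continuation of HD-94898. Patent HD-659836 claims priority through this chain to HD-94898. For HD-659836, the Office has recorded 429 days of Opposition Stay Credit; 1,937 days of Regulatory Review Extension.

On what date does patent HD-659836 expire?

April 20, 2024

Earliest priority filing: 4 June 2001.
Base term: 4 June 2001 + 19 years → 4 June 2020.
Opposition Stay Credit: +429 days → 7 August 2021.
Regulatory Review Extension: 1937 days claimed exceeds the 987-day cap, so +987 days → 20 April 2024.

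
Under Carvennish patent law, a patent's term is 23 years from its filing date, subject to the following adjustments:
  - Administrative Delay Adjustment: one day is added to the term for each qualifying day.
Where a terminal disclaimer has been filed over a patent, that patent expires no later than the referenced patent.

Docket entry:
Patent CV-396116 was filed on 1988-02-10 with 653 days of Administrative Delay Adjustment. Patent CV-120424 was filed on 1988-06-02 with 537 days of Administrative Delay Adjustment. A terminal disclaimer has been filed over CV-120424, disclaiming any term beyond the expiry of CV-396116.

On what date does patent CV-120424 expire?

November 20, 2012

Natural term of CV-120424:
  Base: filing + 23 years → 2 June 2011.
  Administrative Delay Adjustment: +537 days → 20 November 2012.
Expiry of referenced patent CV-396116:
  Base: filing + 23 years → 10 February 2011.
  Administrative Delay Adjustment: +653 days → 24 November 2012.
Terminal disclaimer: CV-120424 expires on the earlier of 20 November 2012 and 24 November 2012.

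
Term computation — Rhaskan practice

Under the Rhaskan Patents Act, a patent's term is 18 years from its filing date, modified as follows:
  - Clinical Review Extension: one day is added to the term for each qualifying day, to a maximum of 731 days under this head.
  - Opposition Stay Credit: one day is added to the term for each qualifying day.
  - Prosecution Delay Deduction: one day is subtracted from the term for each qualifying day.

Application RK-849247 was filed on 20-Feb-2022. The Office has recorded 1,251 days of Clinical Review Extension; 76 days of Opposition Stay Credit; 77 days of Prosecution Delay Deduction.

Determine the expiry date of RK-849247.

2042-02-19

Base term: filing date + 18 years → 20 February 2040.
Clinical Review Extension: 1251 days claimed exceeds the 731-day cap, so +731 days → 20 February 2042.
Opposition Stay Credit: +76 days → 7 May 2042.
Prosecution Delay Deduction: −77 days → 19 February 2042.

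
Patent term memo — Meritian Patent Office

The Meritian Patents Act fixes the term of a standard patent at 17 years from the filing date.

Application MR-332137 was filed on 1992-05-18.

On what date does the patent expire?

Filing date + 17 years → 18 May 2009.

May 18, 2009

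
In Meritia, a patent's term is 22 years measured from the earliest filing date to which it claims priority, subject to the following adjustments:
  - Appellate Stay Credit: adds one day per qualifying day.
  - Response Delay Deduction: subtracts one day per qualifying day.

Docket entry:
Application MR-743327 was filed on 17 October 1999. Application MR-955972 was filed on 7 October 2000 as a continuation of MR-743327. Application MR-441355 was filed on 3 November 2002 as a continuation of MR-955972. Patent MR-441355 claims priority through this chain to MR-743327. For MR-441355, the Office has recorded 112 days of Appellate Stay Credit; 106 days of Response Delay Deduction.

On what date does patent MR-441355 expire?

Earliest priority filing: 17 October 1999.
Base term: 17 October 1999 + 22 years → 17 October 2021.
Appellate Stay Credit: +112 days → 6 February 2022.
Response Delay Deduction: −106 days → 23 October 2021.

2021-10-23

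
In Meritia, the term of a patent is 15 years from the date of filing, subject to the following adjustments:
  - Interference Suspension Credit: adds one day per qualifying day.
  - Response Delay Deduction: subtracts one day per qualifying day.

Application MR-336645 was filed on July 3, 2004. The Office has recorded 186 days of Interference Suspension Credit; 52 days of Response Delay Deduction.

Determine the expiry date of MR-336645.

November 14, 2019

Base term: filing date + 15 years → 3 July 2019.
Interference Suspension Credit: +186 days → 5 January 2020.
Response Delay Deduction: −52 days → 14 November 2019.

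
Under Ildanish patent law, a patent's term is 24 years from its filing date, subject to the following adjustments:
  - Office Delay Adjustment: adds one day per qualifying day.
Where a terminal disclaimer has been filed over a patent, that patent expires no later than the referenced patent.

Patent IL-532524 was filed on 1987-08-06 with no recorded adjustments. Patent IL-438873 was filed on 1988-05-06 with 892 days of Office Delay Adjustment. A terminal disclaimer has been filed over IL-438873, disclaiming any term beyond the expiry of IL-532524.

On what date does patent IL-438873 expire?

2011-08-06

Natural term of IL-438873:
  Base: filing + 24 years → 6 May 2012.
  Office Delay Adjustment: +892 days → 15 October 2014.
Expiry of referenced patent IL-532524:
  Base: filing + 24 years → 6 August 2011.
Terminal disclaimer: IL-438873 expires on the earlier of 15 October 2014 and 6 August 2011.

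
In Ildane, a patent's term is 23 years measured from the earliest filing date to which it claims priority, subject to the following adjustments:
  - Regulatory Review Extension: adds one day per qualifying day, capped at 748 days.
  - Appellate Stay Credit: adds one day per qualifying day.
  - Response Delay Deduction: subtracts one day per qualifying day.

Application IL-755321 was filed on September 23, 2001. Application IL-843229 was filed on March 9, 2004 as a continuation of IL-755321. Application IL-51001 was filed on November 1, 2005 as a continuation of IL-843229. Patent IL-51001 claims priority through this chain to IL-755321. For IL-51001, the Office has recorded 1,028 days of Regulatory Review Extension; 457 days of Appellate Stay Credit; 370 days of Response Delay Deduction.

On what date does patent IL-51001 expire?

January 6, 2027

Earliest priority filing: 23 September 2001.
Base term: 23 September 2001 + 23 years → 23 September 2024.
Regulatory Review Extension: 1028 days claimed exceeds the 748-day cap, so +748 days → 11 October 2026.
Appellate Stay Credit: +457 days → 11 January 2028.
Response Delay Deduction: −370 days → 6 January 2027.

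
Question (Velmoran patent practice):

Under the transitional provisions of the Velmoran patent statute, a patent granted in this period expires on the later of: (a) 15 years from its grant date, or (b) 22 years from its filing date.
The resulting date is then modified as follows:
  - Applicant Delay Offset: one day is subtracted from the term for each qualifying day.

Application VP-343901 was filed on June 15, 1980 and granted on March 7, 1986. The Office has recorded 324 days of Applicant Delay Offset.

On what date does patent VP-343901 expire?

2001-07-26

(a) grant + 15 years → 7 March 2001.
(b) filing + 22 years → 15 June 2002.
Later of the two: 15 June 2002.
Applicant Delay Offset: −324 days → 26 July 2001.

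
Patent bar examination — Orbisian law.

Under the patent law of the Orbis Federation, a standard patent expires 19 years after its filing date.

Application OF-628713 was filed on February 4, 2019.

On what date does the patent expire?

Filing date + 19 years → 4 February 2038.

2038-02-04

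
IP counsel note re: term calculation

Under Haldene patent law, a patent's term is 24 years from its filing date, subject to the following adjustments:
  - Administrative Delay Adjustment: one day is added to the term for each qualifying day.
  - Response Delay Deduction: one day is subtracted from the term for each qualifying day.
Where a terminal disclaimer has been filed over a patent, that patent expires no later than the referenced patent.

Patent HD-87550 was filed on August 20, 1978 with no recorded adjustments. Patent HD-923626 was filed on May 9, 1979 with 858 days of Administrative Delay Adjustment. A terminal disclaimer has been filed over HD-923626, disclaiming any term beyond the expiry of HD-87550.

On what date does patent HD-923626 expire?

2002-08-20

Natural term of HD-923626:
  Base: filing + 24 years → 9 May 2003.
  Administrative Delay Adjustment: +858 days → 13 September 2005.
Expiry of referenced patent HD-87550:
  Base: filing + 24 years → 20 August 2002.
Terminal disclaimer: HD-923626 expires on the earlier of 13 September 2005 and 20 August 2002.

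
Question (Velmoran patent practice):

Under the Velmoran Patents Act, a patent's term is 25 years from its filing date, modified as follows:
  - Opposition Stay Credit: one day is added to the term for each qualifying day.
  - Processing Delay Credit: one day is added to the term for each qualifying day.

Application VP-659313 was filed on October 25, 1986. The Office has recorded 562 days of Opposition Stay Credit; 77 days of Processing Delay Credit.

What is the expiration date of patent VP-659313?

Base term: filing date + 25 years → 25 October 2011.
Opposition Stay Credit: +562 days → 9 May 2013.
Processing Delay Credit: +77 days → 25 July 2013.

July 25, 2013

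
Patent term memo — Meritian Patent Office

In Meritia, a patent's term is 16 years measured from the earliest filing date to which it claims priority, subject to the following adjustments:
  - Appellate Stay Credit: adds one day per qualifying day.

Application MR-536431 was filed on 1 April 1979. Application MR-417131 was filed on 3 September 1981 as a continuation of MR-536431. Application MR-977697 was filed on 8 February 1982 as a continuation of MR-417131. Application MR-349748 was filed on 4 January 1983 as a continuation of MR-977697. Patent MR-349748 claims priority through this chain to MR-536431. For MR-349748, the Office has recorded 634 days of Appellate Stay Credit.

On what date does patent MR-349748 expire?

December 25, 1996

Earliest priority filing: 1 April 1979.
Base term: 1 April 1979 + 16 years → 1 April 1995.
Appellate Stay Credit: +634 days → 25 December 1996.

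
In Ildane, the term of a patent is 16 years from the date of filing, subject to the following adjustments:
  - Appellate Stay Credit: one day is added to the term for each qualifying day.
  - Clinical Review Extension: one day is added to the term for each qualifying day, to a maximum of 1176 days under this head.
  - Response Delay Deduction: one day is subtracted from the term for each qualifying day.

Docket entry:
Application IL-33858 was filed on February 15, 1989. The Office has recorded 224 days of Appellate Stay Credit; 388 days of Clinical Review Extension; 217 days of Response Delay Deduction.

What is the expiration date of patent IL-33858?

2006-03-17

Base term: filing date + 16 years → 15 February 2005.
Appellate Stay Credit: +224 days → 27 September 2005.
Clinical Review Extension: 388 days (within the 1176-day cap) → +388 days → 20 October 2006.
Response Delay Deduction: −217 days → 17 March 2006.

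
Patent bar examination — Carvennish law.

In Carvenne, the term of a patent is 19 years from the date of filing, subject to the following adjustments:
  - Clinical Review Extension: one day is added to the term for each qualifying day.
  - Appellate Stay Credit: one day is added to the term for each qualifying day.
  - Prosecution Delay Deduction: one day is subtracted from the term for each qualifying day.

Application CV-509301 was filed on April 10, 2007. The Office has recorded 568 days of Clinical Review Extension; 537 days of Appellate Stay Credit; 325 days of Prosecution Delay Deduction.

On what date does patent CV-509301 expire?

Base term: filing date + 19 years → 10 April 2026.
Clinical Review Extension: +568 days → 30 October 2027.
Appellate Stay Credit: +537 days → 19 April 2029.
Prosecution Delay Deduction: −325 days → 29 May 2028.

2028-05-29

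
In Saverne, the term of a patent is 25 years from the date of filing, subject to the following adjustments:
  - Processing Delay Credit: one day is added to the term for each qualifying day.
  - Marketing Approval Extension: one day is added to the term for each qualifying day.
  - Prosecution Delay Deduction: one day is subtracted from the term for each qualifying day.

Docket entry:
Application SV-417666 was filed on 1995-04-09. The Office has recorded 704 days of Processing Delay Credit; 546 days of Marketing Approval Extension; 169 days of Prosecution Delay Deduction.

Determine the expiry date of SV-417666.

Base term: filing date + 25 years → 9 April 2020.
Processing Delay Credit: +704 days → 14 March 2022.
Marketing Approval Extension: +546 days → 11 September 2023.
Prosecution Delay Deduction: −169 days → 26 March 2023.

2023-03-26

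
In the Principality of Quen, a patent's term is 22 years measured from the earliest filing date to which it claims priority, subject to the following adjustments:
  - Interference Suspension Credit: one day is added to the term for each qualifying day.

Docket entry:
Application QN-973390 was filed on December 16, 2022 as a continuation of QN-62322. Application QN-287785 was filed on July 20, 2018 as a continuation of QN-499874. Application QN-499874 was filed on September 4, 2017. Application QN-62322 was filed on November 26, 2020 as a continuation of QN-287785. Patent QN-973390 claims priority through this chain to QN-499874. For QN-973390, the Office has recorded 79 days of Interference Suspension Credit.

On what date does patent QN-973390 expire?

Earliest priority filing: 4 September 2017.
Base term: 4 September 2017 + 22 years → 4 September 2039.
Interference Suspension Credit: +79 days → 22 November 2039.

November 22, 2039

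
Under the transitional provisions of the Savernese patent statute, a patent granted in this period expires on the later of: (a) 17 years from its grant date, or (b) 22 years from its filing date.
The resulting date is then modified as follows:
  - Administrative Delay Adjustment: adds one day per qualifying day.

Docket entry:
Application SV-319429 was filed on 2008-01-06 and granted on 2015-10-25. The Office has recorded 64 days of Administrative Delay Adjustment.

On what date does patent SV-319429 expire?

2032-12-28

(a) grant + 17 years → 25 October 2032.
(b) filing + 22 years → 6 January 2030.
Later of the two: 25 October 2032.
Administrative Delay Adjustment: +64 days → 28 December 2032.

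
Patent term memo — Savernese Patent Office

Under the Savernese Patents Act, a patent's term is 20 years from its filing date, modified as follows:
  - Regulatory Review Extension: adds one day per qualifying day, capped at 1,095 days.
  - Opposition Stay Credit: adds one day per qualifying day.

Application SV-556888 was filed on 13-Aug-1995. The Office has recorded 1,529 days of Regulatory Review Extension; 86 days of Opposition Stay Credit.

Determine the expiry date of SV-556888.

Base term: filing date + 20 years → 13 August 2015.
Regulatory Review Extension: 1529 days claimed exceeds the 1095-day cap, so +1095 days → 12 August 2018.
Opposition Stay Credit: +86 days → 6 November 2018.

November 6, 2018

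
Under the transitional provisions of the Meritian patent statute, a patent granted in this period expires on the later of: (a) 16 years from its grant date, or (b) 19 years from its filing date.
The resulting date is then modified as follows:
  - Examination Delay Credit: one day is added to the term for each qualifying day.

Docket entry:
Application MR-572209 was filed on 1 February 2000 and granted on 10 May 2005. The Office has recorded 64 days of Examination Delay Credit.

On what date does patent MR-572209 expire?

July 13, 2021

(a) grant + 16 years → 10 May 2021.
(b) filing + 19 years → 1 February 2019.
Later of the two: 10 May 2021.
Examination Delay Credit: +64 days → 13 July 2021.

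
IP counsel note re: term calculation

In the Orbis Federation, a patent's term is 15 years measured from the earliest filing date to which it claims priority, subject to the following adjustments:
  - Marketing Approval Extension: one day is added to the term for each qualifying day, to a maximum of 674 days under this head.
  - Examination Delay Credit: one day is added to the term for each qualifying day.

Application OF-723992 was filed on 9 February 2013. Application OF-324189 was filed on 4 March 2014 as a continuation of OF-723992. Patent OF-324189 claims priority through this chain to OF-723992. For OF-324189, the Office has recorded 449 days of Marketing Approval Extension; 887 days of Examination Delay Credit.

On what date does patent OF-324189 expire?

2031-10-07

Earliest priority filing: 9 February 2013.
Base term: 9 February 2013 + 15 years → 9 February 2028.
Marketing Approval Extension: 449 days (within the 674-day cap) → +449 days → 3 May 2029.
Examination Delay Credit: +887 days → 7 October 2031.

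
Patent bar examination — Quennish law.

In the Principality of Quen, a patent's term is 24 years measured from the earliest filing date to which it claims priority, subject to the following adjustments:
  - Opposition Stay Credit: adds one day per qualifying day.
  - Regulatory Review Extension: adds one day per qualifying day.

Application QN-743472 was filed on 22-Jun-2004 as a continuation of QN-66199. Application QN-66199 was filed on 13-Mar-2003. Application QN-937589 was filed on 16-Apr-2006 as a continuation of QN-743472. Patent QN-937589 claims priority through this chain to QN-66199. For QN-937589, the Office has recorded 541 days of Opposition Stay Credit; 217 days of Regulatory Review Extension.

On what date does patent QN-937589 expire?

Earliest priority filing: 13 March 2003.
Base term: 13 March 2003 + 24 years → 13 March 2027.
Opposition Stay Credit: +541 days → 4 September 2028.
Regulatory Review Extension: +217 days → 9 April 2029.

April 9, 2029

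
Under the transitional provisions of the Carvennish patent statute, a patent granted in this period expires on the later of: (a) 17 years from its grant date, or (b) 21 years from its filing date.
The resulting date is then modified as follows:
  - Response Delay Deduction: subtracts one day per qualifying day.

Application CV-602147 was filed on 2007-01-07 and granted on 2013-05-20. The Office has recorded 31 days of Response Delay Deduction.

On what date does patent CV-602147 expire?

April 19, 2030

(a) grant + 17 years → 20 May 2030.
(b) filing + 21 years → 7 January 2028.
Later of the two: 20 May 2030.
Response Delay Deduction: −31 days → 19 April 2030.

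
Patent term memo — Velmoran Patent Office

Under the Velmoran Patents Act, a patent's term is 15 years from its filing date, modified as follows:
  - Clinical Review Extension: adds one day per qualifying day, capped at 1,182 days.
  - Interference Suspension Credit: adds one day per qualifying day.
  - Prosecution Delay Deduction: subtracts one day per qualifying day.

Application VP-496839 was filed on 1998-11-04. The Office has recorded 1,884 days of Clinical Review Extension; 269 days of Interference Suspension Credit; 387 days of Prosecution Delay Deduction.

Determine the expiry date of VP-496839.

Base term: filing date + 15 years → 4 November 2013.
Clinical Review Extension: 1884 days claimed exceeds the 1182-day cap, so +1182 days → 29 January 2017.
Interference Suspension Credit: +269 days → 25 October 2017.
Prosecution Delay Deduction: −387 days → 3 October 2016.

2016-10-03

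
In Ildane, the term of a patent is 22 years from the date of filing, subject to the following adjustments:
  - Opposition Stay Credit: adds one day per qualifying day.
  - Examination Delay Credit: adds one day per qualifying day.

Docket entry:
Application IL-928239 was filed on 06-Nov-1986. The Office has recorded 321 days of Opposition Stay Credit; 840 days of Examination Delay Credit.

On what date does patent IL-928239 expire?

Base term: filing date + 22 years → 6 November 2008.
Opposition Stay Credit: +321 days → 23 September 2009.
Examination Delay Credit: +840 days → 11 January 2012.

January 11, 2012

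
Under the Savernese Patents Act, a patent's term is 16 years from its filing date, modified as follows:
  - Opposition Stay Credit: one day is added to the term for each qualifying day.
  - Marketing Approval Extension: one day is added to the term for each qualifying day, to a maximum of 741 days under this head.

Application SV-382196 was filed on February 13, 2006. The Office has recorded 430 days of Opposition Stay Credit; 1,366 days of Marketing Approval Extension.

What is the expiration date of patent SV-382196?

April 29, 2025

Base term: filing date + 16 years → 13 February 2022.
Opposition Stay Credit: +430 days → 19 April 2023.
Marketing Approval Extension: 1366 days claimed exceeds the 741-day cap, so +741 days → 29 April 2025.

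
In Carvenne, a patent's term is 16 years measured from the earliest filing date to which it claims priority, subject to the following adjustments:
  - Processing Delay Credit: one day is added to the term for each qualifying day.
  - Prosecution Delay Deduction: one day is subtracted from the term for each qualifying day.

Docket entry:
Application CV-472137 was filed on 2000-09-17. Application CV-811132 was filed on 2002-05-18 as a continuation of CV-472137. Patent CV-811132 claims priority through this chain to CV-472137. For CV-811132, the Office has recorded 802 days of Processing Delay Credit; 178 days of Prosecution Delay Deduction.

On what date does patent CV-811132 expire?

2018-06-03

Earliest priority filing: 17 September 2000.
Base term: 17 September 2000 + 16 years → 17 September 2016.
Processing Delay Credit: +802 days → 28 November 2018.
Prosecution Delay Deduction: −178 days → 3 June 2018.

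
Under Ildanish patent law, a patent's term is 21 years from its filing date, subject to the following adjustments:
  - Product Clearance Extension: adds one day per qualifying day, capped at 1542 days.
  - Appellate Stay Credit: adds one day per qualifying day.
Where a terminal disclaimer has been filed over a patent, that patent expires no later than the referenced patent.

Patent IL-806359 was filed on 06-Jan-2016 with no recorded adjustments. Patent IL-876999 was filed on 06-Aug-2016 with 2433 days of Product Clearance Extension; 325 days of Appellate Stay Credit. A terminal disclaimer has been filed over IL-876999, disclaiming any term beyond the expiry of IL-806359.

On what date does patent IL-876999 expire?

January 6, 2037

Natural term of IL-876999:
  Base: filing + 21 years → 6 August 2037.
  Product Clearance Extension: 2433 days claimed exceeds the 1542-day cap, so +1542 days → 26 October 2041.
  Appellate Stay Credit: +325 days → 16 September 2042.
Expiry of referenced patent IL-806359:
  Base: filing + 21 years → 6 January 2037.
Terminal disclaimer: IL-876999 expires on the earlier of 16 September 2042 and 6 January 2037.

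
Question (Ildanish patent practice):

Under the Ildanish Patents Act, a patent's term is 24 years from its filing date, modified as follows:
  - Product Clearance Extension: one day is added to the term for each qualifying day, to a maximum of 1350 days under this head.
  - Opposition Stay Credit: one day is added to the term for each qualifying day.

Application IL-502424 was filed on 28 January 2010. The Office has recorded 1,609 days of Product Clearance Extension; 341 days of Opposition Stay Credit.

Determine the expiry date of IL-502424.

2038-09-15

Base term: filing date + 24 years → 28 January 2034.
Product Clearance Extension: 1609 days claimed exceeds the 1350-day cap, so +1350 days → 9 October 2037.
Opposition Stay Credit: +341 days → 15 September 2038.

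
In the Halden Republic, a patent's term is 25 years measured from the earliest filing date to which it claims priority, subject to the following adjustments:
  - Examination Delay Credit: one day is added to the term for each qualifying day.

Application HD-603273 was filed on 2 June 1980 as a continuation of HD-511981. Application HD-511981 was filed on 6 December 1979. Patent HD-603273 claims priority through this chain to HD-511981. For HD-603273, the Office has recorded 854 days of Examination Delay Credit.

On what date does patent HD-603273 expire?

April 9, 2007

Earliest priority filing: 6 December 1979.
Base term: 6 December 1979 + 25 years → 6 December 2004.
Examination Delay Credit: +854 days → 9 April 2007.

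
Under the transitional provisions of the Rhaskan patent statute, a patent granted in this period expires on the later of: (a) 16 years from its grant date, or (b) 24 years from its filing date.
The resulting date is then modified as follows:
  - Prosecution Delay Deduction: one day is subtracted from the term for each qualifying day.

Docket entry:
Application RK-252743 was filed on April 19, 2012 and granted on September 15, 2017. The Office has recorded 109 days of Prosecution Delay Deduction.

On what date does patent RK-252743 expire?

January 1, 2036

(a) grant + 16 years → 15 September 2033.
(b) filing + 24 years → 19 April 2036.
Later of the two: 19 April 2036.
Prosecution Delay Deduction: −109 days → 1 January 2036.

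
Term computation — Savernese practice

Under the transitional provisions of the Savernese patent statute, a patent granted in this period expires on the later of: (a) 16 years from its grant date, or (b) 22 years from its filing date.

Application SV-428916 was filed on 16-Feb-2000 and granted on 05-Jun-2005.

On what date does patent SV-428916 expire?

(a) grant + 16 years → 5 June 2021.
(b) filing + 22 years → 16 February 2022.
Later of the two: 16 February 2022.

February 16, 2022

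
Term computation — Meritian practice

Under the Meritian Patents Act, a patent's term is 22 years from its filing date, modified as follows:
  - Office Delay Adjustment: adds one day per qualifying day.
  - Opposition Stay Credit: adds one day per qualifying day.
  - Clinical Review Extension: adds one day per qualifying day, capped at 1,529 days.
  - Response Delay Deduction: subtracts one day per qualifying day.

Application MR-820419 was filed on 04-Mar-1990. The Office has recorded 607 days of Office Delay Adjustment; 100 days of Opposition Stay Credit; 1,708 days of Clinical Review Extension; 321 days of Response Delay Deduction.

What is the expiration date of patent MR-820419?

June 1, 2017

Base term: filing date + 22 years → 4 March 2012.
Office Delay Adjustment: +607 days → 1 November 2013.
Opposition Stay Credit: +100 days → 9 February 2014.
Clinical Review Extension: 1708 days claimed exceeds the 1529-day cap, so +1529 days → 18 April 2018.
Response Delay Deduction: −321 days → 1 June 2017.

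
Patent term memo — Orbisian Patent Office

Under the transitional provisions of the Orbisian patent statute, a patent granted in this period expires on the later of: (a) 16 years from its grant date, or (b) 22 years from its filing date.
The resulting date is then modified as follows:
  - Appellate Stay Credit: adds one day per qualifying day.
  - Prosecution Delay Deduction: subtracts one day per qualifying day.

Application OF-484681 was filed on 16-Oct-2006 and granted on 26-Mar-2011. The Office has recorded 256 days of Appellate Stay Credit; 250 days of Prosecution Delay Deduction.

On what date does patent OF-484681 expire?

(a) grant + 16 years → 26 March 2027.
(b) filing + 22 years → 16 October 2028.
Later of the two: 16 October 2028.
Appellate Stay Credit: +256 days → 29 June 2029.
Prosecution Delay Deduction: −250 days → 22 October 2028.

October 22, 2028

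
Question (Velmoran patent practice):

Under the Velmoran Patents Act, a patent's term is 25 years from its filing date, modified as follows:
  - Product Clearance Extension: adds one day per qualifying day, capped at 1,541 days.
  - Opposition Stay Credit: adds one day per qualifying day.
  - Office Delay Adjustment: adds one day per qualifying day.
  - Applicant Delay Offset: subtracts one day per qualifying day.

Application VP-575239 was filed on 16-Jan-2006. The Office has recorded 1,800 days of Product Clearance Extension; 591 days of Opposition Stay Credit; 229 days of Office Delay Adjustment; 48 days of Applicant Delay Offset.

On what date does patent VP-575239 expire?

Base term: filing date + 25 years → 16 January 2031.
Product Clearance Extension: 1800 days claimed exceeds the 1541-day cap, so +1541 days → 6 April 2035.
Opposition Stay Credit: +591 days → 17 November 2036.
Office Delay Adjustment: +229 days → 4 July 2037.
Applicant Delay Offset: −48 days → 17 May 2037.

2037-05-17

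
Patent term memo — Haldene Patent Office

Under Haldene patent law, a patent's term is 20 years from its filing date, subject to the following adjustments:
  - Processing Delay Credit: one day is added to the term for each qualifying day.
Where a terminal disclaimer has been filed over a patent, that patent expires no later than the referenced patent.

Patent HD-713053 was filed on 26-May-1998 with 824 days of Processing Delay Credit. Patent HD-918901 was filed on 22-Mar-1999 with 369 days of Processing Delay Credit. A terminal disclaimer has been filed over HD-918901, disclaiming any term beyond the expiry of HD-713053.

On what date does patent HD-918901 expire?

March 25, 2020

Natural term of HD-918901:
  Base: filing + 20 years → 22 March 2019.
  Processing Delay Credit: +369 days → 25 March 2020.
Expiry of referenced patent HD-713053:
  Base: filing + 20 years → 26 May 2018.
  Processing Delay Credit: +824 days → 27 August 2020.
Terminal disclaimer: HD-918901 expires on the earlier of 25 March 2020 and 27 August 2020.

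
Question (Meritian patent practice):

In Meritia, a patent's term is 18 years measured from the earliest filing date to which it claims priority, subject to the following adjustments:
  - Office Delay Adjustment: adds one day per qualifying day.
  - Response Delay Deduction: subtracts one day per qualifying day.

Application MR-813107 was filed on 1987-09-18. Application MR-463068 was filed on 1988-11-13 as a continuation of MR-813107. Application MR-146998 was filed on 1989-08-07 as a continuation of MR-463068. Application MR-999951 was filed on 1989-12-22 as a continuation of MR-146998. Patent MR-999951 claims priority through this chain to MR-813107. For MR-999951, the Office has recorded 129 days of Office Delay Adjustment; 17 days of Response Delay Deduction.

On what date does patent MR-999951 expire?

Earliest priority filing: 18 September 1987.
Base term: 18 September 1987 + 18 years → 18 September 2005.
Office Delay Adjustment: +129 days → 25 January 2006.
Response Delay Deduction: −17 days → 8 January 2006.

2006-01-08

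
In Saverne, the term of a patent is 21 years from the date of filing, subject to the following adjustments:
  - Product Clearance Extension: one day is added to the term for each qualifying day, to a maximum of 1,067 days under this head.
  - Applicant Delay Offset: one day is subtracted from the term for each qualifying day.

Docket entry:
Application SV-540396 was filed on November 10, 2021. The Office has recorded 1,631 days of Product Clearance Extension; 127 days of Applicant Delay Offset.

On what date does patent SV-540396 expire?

2045-06-07

Base term: filing date + 21 years → 10 November 2042.
Product Clearance Extension: 1631 days claimed exceeds the 1067-day cap, so +1067 days → 12 October 2045.
Applicant Delay Offset: −127 days → 7 June 2045.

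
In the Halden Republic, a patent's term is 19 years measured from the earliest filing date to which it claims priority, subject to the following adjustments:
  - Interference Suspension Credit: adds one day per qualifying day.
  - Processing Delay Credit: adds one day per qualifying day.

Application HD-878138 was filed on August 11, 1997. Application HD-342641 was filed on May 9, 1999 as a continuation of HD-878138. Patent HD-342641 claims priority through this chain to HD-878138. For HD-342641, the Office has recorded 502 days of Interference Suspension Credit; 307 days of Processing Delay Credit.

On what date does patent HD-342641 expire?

2018-10-29

Earliest priority filing: 11 August 1997.
Base term: 11 August 1997 + 19 years → 11 August 2016.
Interference Suspension Credit: +502 days → 26 December 2017.
Processing Delay Credit: +307 days → 29 October 2018.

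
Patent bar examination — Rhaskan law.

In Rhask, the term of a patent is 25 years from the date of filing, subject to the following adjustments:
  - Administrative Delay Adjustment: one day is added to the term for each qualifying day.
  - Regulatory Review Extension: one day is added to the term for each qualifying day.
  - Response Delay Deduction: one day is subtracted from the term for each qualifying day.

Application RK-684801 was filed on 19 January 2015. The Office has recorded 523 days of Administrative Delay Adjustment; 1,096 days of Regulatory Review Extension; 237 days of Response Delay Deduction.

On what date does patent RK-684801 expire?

Base term: filing date + 25 years → 19 January 2040.
Administrative Delay Adjustment: +523 days → 25 June 2041.
Regulatory Review Extension: +1096 days → 25 June 2044.
Response Delay Deduction: −237 days → 1 November 2043.

2043-11-01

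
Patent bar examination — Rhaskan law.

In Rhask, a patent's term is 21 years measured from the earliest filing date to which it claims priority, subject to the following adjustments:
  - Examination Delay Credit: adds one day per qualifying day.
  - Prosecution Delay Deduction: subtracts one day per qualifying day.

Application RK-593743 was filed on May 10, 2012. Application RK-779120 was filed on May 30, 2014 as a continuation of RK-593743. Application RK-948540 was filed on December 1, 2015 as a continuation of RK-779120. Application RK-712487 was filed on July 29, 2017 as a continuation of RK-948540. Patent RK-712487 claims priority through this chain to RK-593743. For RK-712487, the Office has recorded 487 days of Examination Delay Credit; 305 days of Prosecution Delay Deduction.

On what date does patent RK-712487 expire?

November 8, 2033

Earliest priority filing: 10 May 2012.
Base term: 10 May 2012 + 21 years → 10 May 2033.
Examination Delay Credit: +487 days → 9 September 2034.
Prosecution Delay Deduction: −305 days → 8 November 2033.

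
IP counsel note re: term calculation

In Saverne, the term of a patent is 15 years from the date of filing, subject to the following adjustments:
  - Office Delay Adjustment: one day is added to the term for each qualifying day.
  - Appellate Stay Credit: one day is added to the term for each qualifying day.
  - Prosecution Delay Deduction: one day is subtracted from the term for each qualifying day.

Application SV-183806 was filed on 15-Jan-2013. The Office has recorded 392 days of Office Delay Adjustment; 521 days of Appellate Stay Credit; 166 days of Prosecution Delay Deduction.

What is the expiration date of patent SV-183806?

Base term: filing date + 15 years → 15 January 2028.
Office Delay Adjustment: +392 days → 10 February 2029.
Appellate Stay Credit: +521 days → 16 July 2030.
Prosecution Delay Deduction: −166 days → 31 January 2030.

January 31, 2030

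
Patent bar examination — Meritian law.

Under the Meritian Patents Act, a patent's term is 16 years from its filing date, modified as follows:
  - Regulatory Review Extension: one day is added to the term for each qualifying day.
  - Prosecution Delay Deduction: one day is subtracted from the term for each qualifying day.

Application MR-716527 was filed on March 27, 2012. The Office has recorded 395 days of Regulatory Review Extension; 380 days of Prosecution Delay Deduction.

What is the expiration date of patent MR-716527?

April 11, 2028

Base term: filing date + 16 years → 27 March 2028.
Regulatory Review Extension: +395 days → 26 April 2029.
Prosecution Delay Deduction: −380 days → 11 April 2028.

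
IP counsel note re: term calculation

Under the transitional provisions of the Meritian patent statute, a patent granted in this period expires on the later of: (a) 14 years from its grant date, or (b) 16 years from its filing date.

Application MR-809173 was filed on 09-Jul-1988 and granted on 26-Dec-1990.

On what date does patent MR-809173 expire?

2004-12-26

(a) grant + 14 years → 26 December 2004.
(b) filing + 16 years → 9 July 2004.
Later of the two: 26 December 2004.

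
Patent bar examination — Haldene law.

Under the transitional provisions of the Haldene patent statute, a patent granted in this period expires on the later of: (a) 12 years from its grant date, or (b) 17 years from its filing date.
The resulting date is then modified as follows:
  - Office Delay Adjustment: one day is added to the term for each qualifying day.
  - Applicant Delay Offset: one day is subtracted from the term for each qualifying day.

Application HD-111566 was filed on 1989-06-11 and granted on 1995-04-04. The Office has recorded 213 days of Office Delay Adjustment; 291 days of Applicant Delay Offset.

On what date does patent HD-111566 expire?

(a) grant + 12 years → 4 April 2007.
(b) filing + 17 years → 11 June 2006.
Later of the two: 4 April 2007.
Office Delay Adjustment: +213 days → 3 November 2007.
Applicant Delay Offset: −291 days → 16 January 2007.

January 16, 2007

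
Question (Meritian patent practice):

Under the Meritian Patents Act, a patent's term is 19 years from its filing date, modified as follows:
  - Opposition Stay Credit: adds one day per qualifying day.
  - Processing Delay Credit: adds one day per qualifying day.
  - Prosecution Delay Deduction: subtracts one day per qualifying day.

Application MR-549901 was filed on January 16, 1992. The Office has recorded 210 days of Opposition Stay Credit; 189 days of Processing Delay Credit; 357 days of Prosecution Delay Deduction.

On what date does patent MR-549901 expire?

February 27, 2011

Base term: filing date + 19 years → 16 January 2011.
Opposition Stay Credit: +210 days → 14 August 2011.
Processing Delay Credit: +189 days → 19 February 2012.
Prosecution Delay Deduction: −357 days → 27 February 2011.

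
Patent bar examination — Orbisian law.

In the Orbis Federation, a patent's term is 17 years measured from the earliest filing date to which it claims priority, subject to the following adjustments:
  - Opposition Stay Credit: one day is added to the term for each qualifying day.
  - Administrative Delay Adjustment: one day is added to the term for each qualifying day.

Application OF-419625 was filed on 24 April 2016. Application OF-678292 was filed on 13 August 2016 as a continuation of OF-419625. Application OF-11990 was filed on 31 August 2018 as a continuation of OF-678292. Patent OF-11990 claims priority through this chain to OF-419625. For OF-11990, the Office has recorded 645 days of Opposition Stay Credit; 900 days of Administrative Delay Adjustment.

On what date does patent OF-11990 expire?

Earliest priority filing: 24 April 2016.
Base term: 24 April 2016 + 17 years → 24 April 2033.
Opposition Stay Credit: +645 days → 29 January 2035.
Administrative Delay Adjustment: +900 days → 17 July 2037.

2037-07-17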